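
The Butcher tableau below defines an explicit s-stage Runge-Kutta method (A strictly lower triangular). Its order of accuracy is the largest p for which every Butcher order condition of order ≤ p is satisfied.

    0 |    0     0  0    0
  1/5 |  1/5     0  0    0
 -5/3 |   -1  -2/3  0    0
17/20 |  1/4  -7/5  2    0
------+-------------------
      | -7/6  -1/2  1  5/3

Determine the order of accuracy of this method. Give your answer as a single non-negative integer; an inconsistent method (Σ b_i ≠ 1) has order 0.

b = (-7/6, -1/2, 1, 5/3)
c = (0, 1/5, -5/3, 17/20)
Ac = (0, 0, -2/15, -271/75)
Σ b_i: (-7/6)·1 + (-1/2)·1 + 1·1 + 5/3·1 = 1 ✓
b·c: (-1/2)·1/5 + 1·(-5/3) + 5/3·17/20 = -7/20 ≠ 1/2 ⇒ order 1.

1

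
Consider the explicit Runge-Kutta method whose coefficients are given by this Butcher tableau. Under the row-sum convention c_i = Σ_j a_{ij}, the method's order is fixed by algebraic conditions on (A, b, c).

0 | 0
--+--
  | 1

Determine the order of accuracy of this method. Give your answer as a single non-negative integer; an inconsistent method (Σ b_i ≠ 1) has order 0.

1

b = (1)
c = (0)
Σ b_i: 1·1 = 1 ✓; 1 stage ⇒ order 1.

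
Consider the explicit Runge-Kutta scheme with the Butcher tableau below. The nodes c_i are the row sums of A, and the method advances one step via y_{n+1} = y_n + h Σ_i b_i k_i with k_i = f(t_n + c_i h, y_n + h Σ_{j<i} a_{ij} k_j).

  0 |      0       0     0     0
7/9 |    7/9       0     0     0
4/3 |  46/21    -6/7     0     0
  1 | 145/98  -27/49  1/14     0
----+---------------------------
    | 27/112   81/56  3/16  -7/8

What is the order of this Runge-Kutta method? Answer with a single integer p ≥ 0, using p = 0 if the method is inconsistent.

b = (27/112, 81/56, 3/16, -7/8)
c = (0, 7/9, 4/3, 1)
Ac = (0, 0, -2/3, -1/3)
Σ b_i: 27/112·1 + 81/56·1 + 3/16·1 + (-7/8)·1 = 1 ✓
b·c: 81/56·7/9 + 3/16·4/3 + (-7/8)·1 = 1/2 ✓
b·c²: 81/56·49/81 + 3/16·16/9 + (-7/8)·1 = 1/3 ✓
b·Ac: 3/16·(-2/3) + (-7/8)·(-1/3) = 1/6 ✓
b·c³: 81/56·343/729 + 3/16·64/27 + (-7/8)·1 = 1/4 ✓
b·(c∘Ac): 3/16·(-8/9) + (-7/8)·(-1/3) = 1/8 ✓
b·Ac²: 3/16·(-14/27) + (-7/8)·(-13/63) = 1/12 ✓
b·A²c: (-7/8)·(-1/21) = 1/24 ✓; 4 stages ⇒ order 4.

4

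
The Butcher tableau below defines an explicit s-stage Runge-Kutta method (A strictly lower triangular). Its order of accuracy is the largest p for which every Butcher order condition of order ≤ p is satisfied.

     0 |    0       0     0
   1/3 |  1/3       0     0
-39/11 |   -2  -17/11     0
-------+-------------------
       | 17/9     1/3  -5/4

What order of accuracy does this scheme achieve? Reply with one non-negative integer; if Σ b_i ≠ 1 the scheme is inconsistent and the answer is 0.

0

b = (17/9, 1/3, -5/4)
c = (0, 1/3, -39/11)
Ac = (0, 0, -17/33)
Σ b_i: 17/9·1 + 1/3·1 + (-5/4)·1 = 35/36 ≠ 1 ⇒ order 0.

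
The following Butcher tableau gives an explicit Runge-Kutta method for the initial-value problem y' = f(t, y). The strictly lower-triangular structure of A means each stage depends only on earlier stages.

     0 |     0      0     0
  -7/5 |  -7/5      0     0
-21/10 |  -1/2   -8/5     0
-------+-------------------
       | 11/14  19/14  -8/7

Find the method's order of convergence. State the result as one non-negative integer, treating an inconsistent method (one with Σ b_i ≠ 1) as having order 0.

2

b = (11/14, 19/14, -8/7)
c = (0, -7/5, -21/10)
Ac = (0, 0, 56/25)
Σ b_i: 11/14·1 + 19/14·1 + (-8/7)·1 = 1 ✓
b·c: 19/14·(-7/5) + (-8/7)·(-21/10) = 1/2 ✓
b·c²: 19/14·49/25 + (-8/7)·441/100 = -119/50 ≠ 1/3 ⇒ order 2.
b·Ac: (-8/7)·56/25 = -64/25 ≠ 1/6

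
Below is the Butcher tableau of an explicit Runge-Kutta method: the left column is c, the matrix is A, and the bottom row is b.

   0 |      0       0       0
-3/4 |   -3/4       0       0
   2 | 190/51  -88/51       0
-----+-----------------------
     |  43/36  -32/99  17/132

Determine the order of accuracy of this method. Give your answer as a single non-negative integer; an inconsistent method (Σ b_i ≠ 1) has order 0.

3

b = (43/36, -32/99, 17/132)
c = (0, -3/4, 2)
Ac = (0, 0, 22/17)
Σ b_i: 43/36·1 + (-32/99)·1 + 17/132·1 = 1 ✓
b·c: (-32/99)·(-3/4) + 17/132·2 = 1/2 ✓
b·c²: (-32/99)·9/16 + 17/132·4 = 1/3 ✓
b·Ac: 17/132·22/17 = 1/6 ✓; 3 stages ⇒ order 3.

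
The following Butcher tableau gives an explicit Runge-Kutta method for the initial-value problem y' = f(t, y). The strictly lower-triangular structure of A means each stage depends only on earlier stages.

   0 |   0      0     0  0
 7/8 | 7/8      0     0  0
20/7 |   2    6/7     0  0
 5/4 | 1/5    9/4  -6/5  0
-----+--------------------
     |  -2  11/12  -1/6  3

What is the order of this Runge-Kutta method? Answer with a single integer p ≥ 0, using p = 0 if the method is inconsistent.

b = (-2, 11/12, -1/6, 3)
c = (0, 7/8, 20/7, 5/4)
Ac = (0, 0, 3/4, -327/224)
Σ b_i: (-2)·1 + 11/12·1 + (-1/6)·1 + 3·1 = 7/4 ≠ 1 ⇒ order 0.

0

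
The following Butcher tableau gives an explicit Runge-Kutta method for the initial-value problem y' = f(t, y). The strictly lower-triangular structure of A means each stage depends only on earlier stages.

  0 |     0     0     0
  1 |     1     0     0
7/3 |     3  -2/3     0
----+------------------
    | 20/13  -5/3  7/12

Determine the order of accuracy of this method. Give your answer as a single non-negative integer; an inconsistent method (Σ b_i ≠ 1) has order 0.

0

b = (20/13, -5/3, 7/12)
c = (0, 1, 7/3)
Ac = (0, 0, -2/3)
Σ b_i: 20/13·1 + (-5/3)·1 + 7/12·1 = 71/156 ≠ 1 ⇒ order 0.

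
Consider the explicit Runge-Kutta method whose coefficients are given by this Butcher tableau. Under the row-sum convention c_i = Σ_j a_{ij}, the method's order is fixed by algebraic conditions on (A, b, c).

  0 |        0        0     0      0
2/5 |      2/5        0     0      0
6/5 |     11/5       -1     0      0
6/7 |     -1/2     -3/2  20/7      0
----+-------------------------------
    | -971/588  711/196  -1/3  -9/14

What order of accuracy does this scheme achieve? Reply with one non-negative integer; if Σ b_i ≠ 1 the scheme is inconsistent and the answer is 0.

b = (-971/588, 711/196, -1/3, -9/14)
c = (0, 2/5, 6/5, 6/7)
Ac = (0, 0, -2/5, 99/35)
Σ b_i: (-971/588)·1 + 711/196·1 + (-1/3)·1 + (-9/14)·1 = 1 ✓
b·c: 711/196·2/5 + (-1/3)·6/5 + (-9/14)·6/7 = 1/2 ✓
b·c²: 711/196·4/25 + (-1/3)·36/25 + (-9/14)·36/49 = -3189/8575 ≠ 1/3 ⇒ order 2.
b·Ac: (-1/3)·(-2/5) + (-9/14)·99/35 = -2477/1470 ≠ 1/6

2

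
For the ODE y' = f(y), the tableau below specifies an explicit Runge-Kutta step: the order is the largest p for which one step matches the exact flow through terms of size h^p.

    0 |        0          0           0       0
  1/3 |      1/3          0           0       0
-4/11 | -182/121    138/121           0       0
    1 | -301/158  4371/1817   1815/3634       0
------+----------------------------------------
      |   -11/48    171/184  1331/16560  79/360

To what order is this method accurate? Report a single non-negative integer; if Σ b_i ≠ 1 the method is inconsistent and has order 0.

4

b = (-11/48, 171/184, 1331/16560, 79/360)
c = (0, 1/3, -4/11, 1)
Ac = (0, 0, 46/121, 49/79)
Σ b_i: (-11/48)·1 + 171/184·1 + 1331/16560·1 + 79/360·1 = 1 ✓
b·c: 171/184·1/3 + 1331/16560·(-4/11) + 79/360·1 = 1/2 ✓
b·c²: 171/184·1/9 + 1331/16560·16/121 + 79/360·1 = 1/3 ✓
b·Ac: 1331/16560·46/121 + 79/360·49/79 = 1/6 ✓
b·c³: 171/184·1/27 + 1331/16560·(-64/1331) + 79/360·1 = 1/4 ✓
b·(c∘Ac): 1331/16560·(-184/1331) + 79/360·49/79 = 1/8 ✓
b·Ac²: 1331/16560·46/363 + 79/360·1/3 = 1/12 ✓
b·A²c: 79/360·15/79 = 1/24 ✓; 4 stages ⇒ order 4.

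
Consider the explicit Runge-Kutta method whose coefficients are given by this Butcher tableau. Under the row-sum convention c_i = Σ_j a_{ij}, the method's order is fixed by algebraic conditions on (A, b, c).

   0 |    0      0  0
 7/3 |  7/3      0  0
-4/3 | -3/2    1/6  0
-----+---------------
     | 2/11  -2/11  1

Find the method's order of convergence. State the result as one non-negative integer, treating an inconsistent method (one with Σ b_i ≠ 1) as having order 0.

1

b = (2/11, -2/11, 1)
c = (0, 7/3, -4/3)
Ac = (0, 0, 7/18)
Σ b_i: 2/11·1 + (-2/11)·1 + 1·1 = 1 ✓
b·c: (-2/11)·7/3 + 1·(-4/3) = -58/33 ≠ 1/2 ⇒ order 1.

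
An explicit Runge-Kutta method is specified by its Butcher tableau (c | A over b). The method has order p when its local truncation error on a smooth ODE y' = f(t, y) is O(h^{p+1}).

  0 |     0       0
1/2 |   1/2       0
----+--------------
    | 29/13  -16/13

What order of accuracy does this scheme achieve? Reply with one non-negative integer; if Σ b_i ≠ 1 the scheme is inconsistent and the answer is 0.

1

b = (29/13, -16/13)
c = (0, 1/2)
Σ b_i: 29/13·1 + (-16/13)·1 = 1 ✓
b·c: (-16/13)·1/2 = -8/13 ≠ 1/2 ⇒ order 1.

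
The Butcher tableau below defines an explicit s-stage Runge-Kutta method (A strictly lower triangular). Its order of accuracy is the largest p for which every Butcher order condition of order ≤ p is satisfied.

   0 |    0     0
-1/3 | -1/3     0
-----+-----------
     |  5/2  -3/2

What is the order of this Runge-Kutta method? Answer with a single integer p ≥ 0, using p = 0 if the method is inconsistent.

b = (5/2, -3/2)
c = (0, -1/3)
Σ b_i: 5/2·1 + (-3/2)·1 = 1 ✓
b·c: (-3/2)·(-1/3) = 1/2 ✓; 2 stages ⇒ order 2.

2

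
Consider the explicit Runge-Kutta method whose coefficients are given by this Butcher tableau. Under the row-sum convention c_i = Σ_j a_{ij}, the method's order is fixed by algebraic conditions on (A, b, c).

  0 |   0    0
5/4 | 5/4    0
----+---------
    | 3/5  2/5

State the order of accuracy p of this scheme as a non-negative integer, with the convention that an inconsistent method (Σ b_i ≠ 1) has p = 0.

b = (3/5, 2/5)
c = (0, 5/4)
Σ b_i: 3/5·1 + 2/5·1 = 1 ✓
b·c: 2/5·5/4 = 1/2 ✓; 2 stages ⇒ order 2.

2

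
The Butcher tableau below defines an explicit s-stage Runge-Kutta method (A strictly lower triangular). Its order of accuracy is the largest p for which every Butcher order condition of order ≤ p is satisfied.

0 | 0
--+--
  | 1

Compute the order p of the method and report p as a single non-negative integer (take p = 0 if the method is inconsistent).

1

b = (1)
c = (0)
Σ b_i: 1·1 = 1 ✓; 1 stage ⇒ order 1.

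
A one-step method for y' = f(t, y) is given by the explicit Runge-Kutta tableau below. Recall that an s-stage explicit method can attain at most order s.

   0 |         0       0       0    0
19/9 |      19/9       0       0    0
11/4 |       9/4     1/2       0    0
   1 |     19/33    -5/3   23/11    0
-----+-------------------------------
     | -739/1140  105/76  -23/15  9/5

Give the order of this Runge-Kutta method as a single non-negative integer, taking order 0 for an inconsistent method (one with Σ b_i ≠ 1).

b = (-739/1140, 105/76, -23/15, 9/5)
c = (0, 19/9, 11/4, 1)
Ac = (0, 0, 19/18, 241/108)
Σ b_i: (-739/1140)·1 + 105/76·1 + (-23/15)·1 + 9/5·1 = 1 ✓
b·c: 105/76·19/9 + (-23/15)·11/4 + 9/5·1 = 1/2 ✓
b·c²: 105/76·361/81 + (-23/15)·121/16 + 9/5·1 = -7859/2160 ≠ 1/3 ⇒ order 2.
b·Ac: (-23/15)·19/18 + 9/5·241/108 = 259/108 ≠ 1/6

2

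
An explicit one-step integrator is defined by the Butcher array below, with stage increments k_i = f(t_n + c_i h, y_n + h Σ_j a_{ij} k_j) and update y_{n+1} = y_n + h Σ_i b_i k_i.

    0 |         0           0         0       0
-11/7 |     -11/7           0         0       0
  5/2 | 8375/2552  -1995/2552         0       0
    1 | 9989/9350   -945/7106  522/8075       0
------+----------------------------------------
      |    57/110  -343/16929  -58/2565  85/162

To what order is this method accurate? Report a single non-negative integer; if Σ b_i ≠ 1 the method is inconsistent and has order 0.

4

b = (57/110, -343/16929, -58/2565, 85/162)
c = (0, -11/7, 5/2, 1)
Ac = (0, 0, 285/232, 63/170)
Σ b_i: 57/110·1 + (-343/16929)·1 + (-58/2565)·1 + 85/162·1 = 1 ✓
b·c: (-343/16929)·(-11/7) + (-58/2565)·5/2 + 85/162·1 = 1/2 ✓
b·c²: (-343/16929)·121/49 + (-58/2565)·25/4 + 85/162·1 = 1/3 ✓
b·Ac: (-58/2565)·285/232 + 85/162·63/170 = 1/6 ✓
b·c³: (-343/16929)·(-1331/343) + (-58/2565)·125/8 + 85/162·1 = 1/4 ✓
b·(c∘Ac): (-58/2565)·1425/464 + 85/162·63/170 = 1/8 ✓
b·Ac²: (-58/2565)·(-3135/1624) + 85/162·9/119 = 1/12 ✓
b·A²c: 85/162·27/340 = 1/24 ✓; 4 stages ⇒ order 4.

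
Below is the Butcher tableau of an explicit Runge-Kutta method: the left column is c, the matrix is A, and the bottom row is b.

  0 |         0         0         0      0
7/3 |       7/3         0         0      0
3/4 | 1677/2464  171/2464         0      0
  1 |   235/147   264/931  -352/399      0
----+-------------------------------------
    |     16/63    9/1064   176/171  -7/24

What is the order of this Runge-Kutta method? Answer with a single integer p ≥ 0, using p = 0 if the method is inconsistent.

b = (16/63, 9/1064, 176/171, -7/24)
c = (0, 7/3, 3/4, 1)
Ac = (0, 0, 57/352, 0)
Σ b_i: 16/63·1 + 9/1064·1 + 176/171·1 + (-7/24)·1 = 1 ✓
b·c: 9/1064·7/3 + 176/171·3/4 + (-7/24)·1 = 1/2 ✓
b·c²: 9/1064·49/9 + 176/171·9/16 + (-7/24)·1 = 1/3 ✓
b·Ac: 176/171·57/352 = 1/6 ✓
b·c³: 9/1064·343/27 + 176/171·27/64 + (-7/24)·1 = 1/4 ✓
b·(c∘Ac): 176/171·171/1408 = 1/8 ✓
b·Ac²: 176/171·133/352 + (-7/24)·22/21 = 1/12 ✓
b·A²c: (-7/24)·(-1/7) = 1/24 ✓; 4 stages ⇒ order 4.

4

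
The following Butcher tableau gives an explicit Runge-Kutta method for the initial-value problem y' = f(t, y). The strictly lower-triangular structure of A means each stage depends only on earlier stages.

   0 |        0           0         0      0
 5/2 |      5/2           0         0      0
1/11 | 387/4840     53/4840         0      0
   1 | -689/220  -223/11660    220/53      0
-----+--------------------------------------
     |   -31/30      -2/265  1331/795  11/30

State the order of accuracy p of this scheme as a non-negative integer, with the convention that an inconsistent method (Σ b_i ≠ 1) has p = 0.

4

b = (-31/30, -2/265, 1331/795, 11/30)
c = (0, 5/2, 1/11, 1)
Ac = (0, 0, 53/1936, 29/88)
Σ b_i: (-31/30)·1 + (-2/265)·1 + 1331/795·1 + 11/30·1 = 1 ✓
b·c: (-2/265)·5/2 + 1331/795·1/11 + 11/30·1 = 1/2 ✓
b·c²: (-2/265)·25/4 + 1331/795·1/121 + 11/30·1 = 1/3 ✓
b·Ac: 1331/795·53/1936 + 11/30·29/88 = 1/6 ✓
b·c³: (-2/265)·125/8 + 1331/795·1/1331 + 11/30·1 = 1/4 ✓
b·(c∘Ac): 1331/795·53/21296 + 11/30·29/88 = 1/8 ✓
b·Ac²: 1331/795·265/3872 + 11/30·(-15/176) = 1/12 ✓
b·A²c: 11/30·5/44 = 1/24 ✓; 4 stages ⇒ order 4.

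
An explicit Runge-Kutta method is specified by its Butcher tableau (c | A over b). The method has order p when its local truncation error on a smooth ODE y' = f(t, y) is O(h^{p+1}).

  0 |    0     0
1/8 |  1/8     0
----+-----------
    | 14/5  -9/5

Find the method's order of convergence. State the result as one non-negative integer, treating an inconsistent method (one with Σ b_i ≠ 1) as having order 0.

b = (14/5, -9/5)
c = (0, 1/8)
Σ b_i: 14/5·1 + (-9/5)·1 = 1 ✓
b·c: (-9/5)·1/8 = -9/40 ≠ 1/2 ⇒ order 1.

1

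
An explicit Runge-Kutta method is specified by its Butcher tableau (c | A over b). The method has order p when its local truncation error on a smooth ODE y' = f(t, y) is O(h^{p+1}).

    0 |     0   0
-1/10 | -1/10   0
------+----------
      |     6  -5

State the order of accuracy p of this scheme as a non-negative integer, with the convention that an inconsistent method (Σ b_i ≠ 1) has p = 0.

2

b = (6, -5)
c = (0, -1/10)
Σ b_i: 6·1 + (-5)·1 = 1 ✓
b·c: (-5)·(-1/10) = 1/2 ✓; 2 stages ⇒ order 2.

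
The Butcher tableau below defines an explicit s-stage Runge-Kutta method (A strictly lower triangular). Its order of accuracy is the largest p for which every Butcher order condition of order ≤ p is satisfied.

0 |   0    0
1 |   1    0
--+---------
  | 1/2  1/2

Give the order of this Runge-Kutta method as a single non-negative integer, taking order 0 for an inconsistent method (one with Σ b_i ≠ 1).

2

b = (1/2, 1/2)
c = (0, 1)
Σ b_i: 1/2·1 + 1/2·1 = 1 ✓
b·c: 1/2·1 = 1/2 ✓; 2 stages ⇒ order 2.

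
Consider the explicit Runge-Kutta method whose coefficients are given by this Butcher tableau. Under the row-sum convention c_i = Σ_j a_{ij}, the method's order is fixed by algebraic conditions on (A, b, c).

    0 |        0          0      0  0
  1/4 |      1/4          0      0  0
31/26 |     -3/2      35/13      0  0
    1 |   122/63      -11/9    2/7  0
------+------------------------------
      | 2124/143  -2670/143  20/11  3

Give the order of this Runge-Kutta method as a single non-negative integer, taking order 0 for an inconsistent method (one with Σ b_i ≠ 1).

b = (2124/143, -2670/143, 20/11, 3)
c = (0, 1/4, 31/26, 1)
Ac = (0, 0, 35/52, 115/3276)
Σ b_i: 2124/143·1 + (-2670/143)·1 + 20/11·1 + 3·1 = 1 ✓
b·c: (-2670/143)·1/4 + 20/11·31/26 + 3·1 = 1/2 ✓
b·c²: (-2670/143)·1/16 + 20/11·961/676 + 3·1 = 65701/14872 ≠ 1/3 ⇒ order 2.
b·Ac: 20/11·35/52 + 3·115/3276 = 15965/12012 ≠ 1/6

2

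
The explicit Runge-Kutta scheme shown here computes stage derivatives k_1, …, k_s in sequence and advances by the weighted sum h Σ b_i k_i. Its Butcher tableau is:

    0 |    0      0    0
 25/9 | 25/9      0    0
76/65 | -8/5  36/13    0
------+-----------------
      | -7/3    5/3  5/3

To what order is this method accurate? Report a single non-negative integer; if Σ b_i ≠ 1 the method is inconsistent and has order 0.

1

b = (-7/3, 5/3, 5/3)
c = (0, 25/9, 76/65)
Ac = (0, 0, 100/13)
Σ b_i: (-7/3)·1 + 5/3·1 + 5/3·1 = 1 ✓
b·c: 5/3·25/9 + 5/3·76/65 = 2309/351 ≠ 1/2 ⇒ order 1.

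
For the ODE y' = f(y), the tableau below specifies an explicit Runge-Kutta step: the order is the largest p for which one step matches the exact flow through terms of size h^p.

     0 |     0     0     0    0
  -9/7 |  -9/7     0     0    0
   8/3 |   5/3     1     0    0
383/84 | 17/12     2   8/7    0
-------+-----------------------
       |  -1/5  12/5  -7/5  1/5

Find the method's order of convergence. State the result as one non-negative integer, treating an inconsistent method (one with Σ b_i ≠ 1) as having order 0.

b = (-1/5, 12/5, -7/5, 1/5)
c = (0, -9/7, 8/3, 383/84)
Ac = (0, 0, -9/7, 10/21)
Σ b_i: (-1/5)·1 + 12/5·1 + (-7/5)·1 + 1/5·1 = 1 ✓
b·c: 12/5·(-9/7) + (-7/5)·8/3 + 1/5·383/84 = -827/140 ≠ 1/2 ⇒ order 1.

1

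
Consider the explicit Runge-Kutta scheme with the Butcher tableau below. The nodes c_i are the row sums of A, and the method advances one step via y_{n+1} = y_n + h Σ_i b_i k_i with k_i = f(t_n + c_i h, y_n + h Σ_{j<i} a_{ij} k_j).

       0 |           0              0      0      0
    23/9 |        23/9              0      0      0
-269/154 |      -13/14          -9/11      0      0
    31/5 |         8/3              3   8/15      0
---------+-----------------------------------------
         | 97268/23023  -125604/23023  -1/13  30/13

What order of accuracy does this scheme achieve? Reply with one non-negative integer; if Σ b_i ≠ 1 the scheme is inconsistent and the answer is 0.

b = (97268/23023, -125604/23023, -1/13, 30/13)
c = (0, 23/9, -269/154, 31/5)
Ac = (0, 0, -23/11, 2593/385)
Σ b_i: 97268/23023·1 + (-125604/23023)·1 + (-1/13)·1 + 30/13·1 = 1 ✓
b·c: (-125604/23023)·23/9 + (-1/13)·(-269/154) + 30/13·31/5 = 1/2 ✓
b·c²: (-125604/23023)·529/81 + (-1/13)·72361/23716 + 30/13·961/25 = 244380113/4624620 ≠ 1/3 ⇒ order 2.
b·Ac: (-1/13)·(-23/11) + 30/13·2593/385 = 1429/91 ≠ 1/6

2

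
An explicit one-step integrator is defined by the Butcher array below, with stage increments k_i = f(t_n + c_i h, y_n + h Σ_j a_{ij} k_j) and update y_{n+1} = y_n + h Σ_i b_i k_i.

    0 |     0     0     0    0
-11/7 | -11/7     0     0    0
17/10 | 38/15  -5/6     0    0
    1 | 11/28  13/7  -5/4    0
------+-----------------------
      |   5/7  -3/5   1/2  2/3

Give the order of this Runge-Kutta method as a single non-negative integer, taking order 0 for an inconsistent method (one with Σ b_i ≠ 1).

0

b = (5/7, -3/5, 1/2, 2/3)
c = (0, -11/7, 17/10, 1)
Ac = (0, 0, 55/42, -1977/392)
Σ b_i: 5/7·1 + (-3/5)·1 + 1/2·1 + 2/3·1 = 269/210 ≠ 1 ⇒ order 0.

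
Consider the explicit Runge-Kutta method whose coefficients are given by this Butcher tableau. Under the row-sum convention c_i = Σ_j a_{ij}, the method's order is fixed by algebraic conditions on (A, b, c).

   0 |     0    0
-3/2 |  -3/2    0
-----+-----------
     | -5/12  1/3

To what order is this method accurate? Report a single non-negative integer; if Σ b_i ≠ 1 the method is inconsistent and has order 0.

0

b = (-5/12, 1/3)
c = (0, -3/2)
Σ b_i: (-5/12)·1 + 1/3·1 = -1/12 ≠ 1 ⇒ order 0.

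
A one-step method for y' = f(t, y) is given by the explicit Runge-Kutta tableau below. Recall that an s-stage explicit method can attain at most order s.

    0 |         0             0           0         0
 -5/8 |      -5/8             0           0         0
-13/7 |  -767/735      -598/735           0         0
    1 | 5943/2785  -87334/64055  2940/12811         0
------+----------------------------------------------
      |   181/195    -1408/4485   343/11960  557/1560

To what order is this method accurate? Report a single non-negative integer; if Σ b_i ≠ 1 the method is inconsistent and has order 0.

b = (181/195, -1408/4485, 343/11960, 557/1560)
c = (0, -5/8, -13/7, 1)
Ac = (0, 0, 299/588, 949/2228)
Σ b_i: 181/195·1 + (-1408/4485)·1 + 343/11960·1 + 557/1560·1 = 1 ✓
b·c: (-1408/4485)·(-5/8) + 343/11960·(-13/7) + 557/1560·1 = 1/2 ✓
b·c²: (-1408/4485)·25/64 + 343/11960·169/49 + 557/1560·1 = 1/3 ✓
b·Ac: 343/11960·299/588 + 557/1560·949/2228 = 1/6 ✓
b·c³: (-1408/4485)·(-125/512) + 343/11960·(-2197/343) + 557/1560·1 = 1/4 ✓
b·(c∘Ac): 343/11960·(-3887/4116) + 557/1560·949/2228 = 1/8 ✓
b·Ac²: 343/11960·(-1495/4704) + 557/1560·4615/17824 = 1/12 ✓
b·A²c: 557/1560·65/557 = 1/24 ✓; 4 stages ⇒ order 4.

4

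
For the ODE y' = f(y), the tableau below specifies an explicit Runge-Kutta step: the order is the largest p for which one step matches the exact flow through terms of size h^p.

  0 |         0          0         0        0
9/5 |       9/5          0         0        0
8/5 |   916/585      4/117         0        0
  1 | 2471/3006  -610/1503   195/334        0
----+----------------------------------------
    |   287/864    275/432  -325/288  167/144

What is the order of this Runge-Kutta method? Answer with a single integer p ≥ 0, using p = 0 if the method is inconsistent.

b = (287/864, 275/432, -325/288, 167/144)
c = (0, 9/5, 8/5, 1)
Ac = (0, 0, 4/65, 34/167)
Σ b_i: 287/864·1 + 275/432·1 + (-325/288)·1 + 167/144·1 = 1 ✓
b·c: 275/432·9/5 + (-325/288)·8/5 + 167/144·1 = 1/2 ✓
b·c²: 275/432·81/25 + (-325/288)·64/25 + 167/144·1 = 1/3 ✓
b·Ac: (-325/288)·4/65 + 167/144·34/167 = 1/6 ✓
b·c³: 275/432·729/125 + (-325/288)·512/125 + 167/144·1 = 1/4 ✓
b·(c∘Ac): (-325/288)·32/325 + 167/144·34/167 = 1/8 ✓
b·Ac²: (-325/288)·36/325 + 167/144·30/167 = 1/12 ✓
b·A²c: 167/144·6/167 = 1/24 ✓; 4 stages ⇒ order 4.

4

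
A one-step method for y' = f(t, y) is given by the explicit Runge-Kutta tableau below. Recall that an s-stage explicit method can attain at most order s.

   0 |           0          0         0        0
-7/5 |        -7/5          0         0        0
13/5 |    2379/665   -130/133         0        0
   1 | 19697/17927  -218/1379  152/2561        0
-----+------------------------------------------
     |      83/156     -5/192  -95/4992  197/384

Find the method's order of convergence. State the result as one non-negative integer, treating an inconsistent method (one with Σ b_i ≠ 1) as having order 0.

b = (83/156, -5/192, -95/4992, 197/384)
c = (0, -7/5, 13/5, 1)
Ac = (0, 0, 26/19, 74/197)
Σ b_i: 83/156·1 + (-5/192)·1 + (-95/4992)·1 + 197/384·1 = 1 ✓
b·c: (-5/192)·(-7/5) + (-95/4992)·13/5 + 197/384·1 = 1/2 ✓
b·c²: (-5/192)·49/25 + (-95/4992)·169/25 + 197/384·1 = 1/3 ✓
b·Ac: (-95/4992)·26/19 + 197/384·74/197 = 1/6 ✓
b·c³: (-5/192)·(-343/125) + (-95/4992)·2197/125 + 197/384·1 = 1/4 ✓
b·(c∘Ac): (-95/4992)·338/95 + 197/384·74/197 = 1/8 ✓
b·Ac²: (-95/4992)·(-182/95) + 197/384·18/197 = 1/12 ✓
b·A²c: 197/384·16/197 = 1/24 ✓; 4 stages ⇒ order 4.

4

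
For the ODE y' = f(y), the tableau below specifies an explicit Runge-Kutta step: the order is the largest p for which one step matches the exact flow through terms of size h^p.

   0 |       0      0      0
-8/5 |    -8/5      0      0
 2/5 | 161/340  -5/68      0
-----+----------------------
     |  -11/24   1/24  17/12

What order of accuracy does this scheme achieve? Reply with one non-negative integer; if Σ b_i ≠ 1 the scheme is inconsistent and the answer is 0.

b = (-11/24, 1/24, 17/12)
c = (0, -8/5, 2/5)
Ac = (0, 0, 2/17)
Σ b_i: (-11/24)·1 + 1/24·1 + 17/12·1 = 1 ✓
b·c: 1/24·(-8/5) + 17/12·2/5 = 1/2 ✓
b·c²: 1/24·64/25 + 17/12·4/25 = 1/3 ✓
b·Ac: 17/12·2/17 = 1/6 ✓; 3 stages ⇒ order 3.

3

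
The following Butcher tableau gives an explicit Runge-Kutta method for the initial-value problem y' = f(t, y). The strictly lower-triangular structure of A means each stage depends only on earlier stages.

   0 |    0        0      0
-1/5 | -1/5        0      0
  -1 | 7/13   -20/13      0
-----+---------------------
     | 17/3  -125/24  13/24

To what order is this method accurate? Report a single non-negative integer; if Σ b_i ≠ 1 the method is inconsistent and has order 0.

3

b = (17/3, -125/24, 13/24)
c = (0, -1/5, -1)
Ac = (0, 0, 4/13)
Σ b_i: 17/3·1 + (-125/24)·1 + 13/24·1 = 1 ✓
b·c: (-125/24)·(-1/5) + 13/24·(-1) = 1/2 ✓
b·c²: (-125/24)·1/25 + 13/24·1 = 1/3 ✓
b·Ac: 13/24·4/13 = 1/6 ✓; 3 stages ⇒ order 3.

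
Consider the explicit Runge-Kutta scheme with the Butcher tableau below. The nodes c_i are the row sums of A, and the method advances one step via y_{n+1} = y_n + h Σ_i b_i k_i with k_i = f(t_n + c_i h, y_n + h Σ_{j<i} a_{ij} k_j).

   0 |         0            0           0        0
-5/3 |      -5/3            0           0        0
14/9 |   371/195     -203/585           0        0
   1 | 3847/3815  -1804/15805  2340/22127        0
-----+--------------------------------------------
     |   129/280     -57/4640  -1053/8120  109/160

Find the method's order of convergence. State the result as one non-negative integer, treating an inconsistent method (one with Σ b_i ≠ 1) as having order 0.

b = (129/280, -57/4640, -1053/8120, 109/160)
c = (0, -5/3, 14/9, 1)
Ac = (0, 0, 203/351, 116/327)
Σ b_i: 129/280·1 + (-57/4640)·1 + (-1053/8120)·1 + 109/160·1 = 1 ✓
b·c: (-57/4640)·(-5/3) + (-1053/8120)·14/9 + 109/160·1 = 1/2 ✓
b·c²: (-57/4640)·25/9 + (-1053/8120)·196/81 + 109/160·1 = 1/3 ✓
b·Ac: (-1053/8120)·203/351 + 109/160·116/327 = 1/6 ✓
b·c³: (-57/4640)·(-125/27) + (-1053/8120)·2744/729 + 109/160·1 = 1/4 ✓
b·(c∘Ac): (-1053/8120)·2842/3159 + 109/160·116/327 = 1/8 ✓
b·Ac²: (-1053/8120)·(-1015/1053) + 109/160·(-20/327) = 1/12 ✓
b·A²c: 109/160·20/327 = 1/24 ✓; 4 stages ⇒ order 4.

4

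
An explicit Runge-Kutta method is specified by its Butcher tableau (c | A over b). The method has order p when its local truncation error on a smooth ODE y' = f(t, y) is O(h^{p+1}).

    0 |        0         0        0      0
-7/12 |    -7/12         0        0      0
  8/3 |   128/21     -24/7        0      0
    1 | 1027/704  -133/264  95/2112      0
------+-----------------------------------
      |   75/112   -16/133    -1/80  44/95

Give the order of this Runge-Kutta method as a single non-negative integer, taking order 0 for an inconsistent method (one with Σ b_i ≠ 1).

b = (75/112, -16/133, -1/80, 44/95)
c = (0, -7/12, 8/3, 1)
Ac = (0, 0, 2, 437/1056)
Σ b_i: 75/112·1 + (-16/133)·1 + (-1/80)·1 + 44/95·1 = 1 ✓
b·c: (-16/133)·(-7/12) + (-1/80)·8/3 + 44/95·1 = 1/2 ✓
b·c²: (-16/133)·49/144 + (-1/80)·64/9 + 44/95·1 = 1/3 ✓
b·Ac: (-1/80)·2 + 44/95·437/1056 = 1/6 ✓
b·c³: (-16/133)·(-343/1728) + (-1/80)·512/27 + 44/95·1 = 1/4 ✓
b·(c∘Ac): (-1/80)·16/3 + 44/95·437/1056 = 1/8 ✓
b·Ac²: (-1/80)·(-7/6) + 44/95·19/128 = 1/12 ✓
b·A²c: 44/95·95/1056 = 1/24 ✓; 4 stages ⇒ order 4.

4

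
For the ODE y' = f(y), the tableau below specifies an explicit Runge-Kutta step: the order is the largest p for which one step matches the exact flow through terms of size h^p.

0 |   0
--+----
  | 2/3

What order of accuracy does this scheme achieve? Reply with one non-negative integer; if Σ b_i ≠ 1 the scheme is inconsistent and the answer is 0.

b = (2/3)
c = (0)
Σ b_i: 2/3·1 = 2/3 ≠ 1 ⇒ order 0.

0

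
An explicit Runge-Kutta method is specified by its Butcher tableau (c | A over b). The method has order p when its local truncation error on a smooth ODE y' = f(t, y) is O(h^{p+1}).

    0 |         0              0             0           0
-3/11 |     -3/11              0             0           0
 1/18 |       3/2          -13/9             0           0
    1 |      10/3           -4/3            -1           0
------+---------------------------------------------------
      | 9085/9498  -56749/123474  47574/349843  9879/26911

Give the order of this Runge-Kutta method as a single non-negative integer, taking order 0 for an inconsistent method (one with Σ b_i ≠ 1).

b = (9085/9498, -56749/123474, 47574/349843, 9879/26911)
c = (0, -3/11, 1/18, 1)
Ac = (0, 0, 13/33, 61/198)
Σ b_i: 9085/9498·1 + (-56749/123474)·1 + 47574/349843·1 + 9879/26911·1 = 1 ✓
b·c: (-56749/123474)·(-3/11) + 47574/349843·1/18 + 9879/26911·1 = 1/2 ✓
b·c²: (-56749/123474)·9/121 + 47574/349843·1/324 + 9879/26911·1 = 1/3 ✓
b·Ac: 47574/349843·13/33 + 9879/26911·61/198 = 1/6 ✓
b·c³: (-56749/123474)·(-27/1331) + 47574/349843·1/5832 + 9879/26911·1 = 707945/1880604 ≠ 1/4 ⇒ order 3.
b·(c∘Ac): 47574/349843·13/594 + 9879/26911·61/198 = 12127/104478 ≠ 1/8
b·Ac²: 47574/349843·(-13/121) + 9879/26911·(-4009/39204) = -1667239/31970268 ≠ 1/12
b·A²c: 9879/26911·(-13/33) = -42809/296021 ≠ 1/24

3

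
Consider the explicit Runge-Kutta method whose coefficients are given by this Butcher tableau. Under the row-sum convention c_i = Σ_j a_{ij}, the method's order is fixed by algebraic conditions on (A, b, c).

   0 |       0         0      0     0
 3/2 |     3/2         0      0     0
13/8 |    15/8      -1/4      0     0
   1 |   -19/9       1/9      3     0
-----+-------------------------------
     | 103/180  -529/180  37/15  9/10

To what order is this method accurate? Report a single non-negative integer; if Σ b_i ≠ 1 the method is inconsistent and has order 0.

2

b = (103/180, -529/180, 37/15, 9/10)
c = (0, 3/2, 13/8, 1)
Ac = (0, 0, -3/8, 121/24)
Σ b_i: 103/180·1 + (-529/180)·1 + 37/15·1 + 9/10·1 = 1 ✓
b·c: (-529/180)·3/2 + 37/15·13/8 + 9/10·1 = 1/2 ✓
b·c²: (-529/180)·9/4 + 37/15·169/64 + 9/10·1 = 769/960 ≠ 1/3 ⇒ order 2.
b·Ac: 37/15·(-3/8) + 9/10·121/24 = 289/80 ≠ 1/6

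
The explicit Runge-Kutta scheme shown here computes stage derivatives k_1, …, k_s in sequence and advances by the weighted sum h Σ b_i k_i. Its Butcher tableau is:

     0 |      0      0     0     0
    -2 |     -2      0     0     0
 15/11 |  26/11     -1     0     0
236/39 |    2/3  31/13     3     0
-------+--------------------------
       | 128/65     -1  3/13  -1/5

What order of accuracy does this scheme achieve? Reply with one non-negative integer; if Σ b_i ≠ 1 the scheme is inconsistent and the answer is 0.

1

b = (128/65, -1, 3/13, -1/5)
c = (0, -2, 15/11, 236/39)
Ac = (0, 0, 2, -97/143)
Σ b_i: 128/65·1 + (-1)·1 + 3/13·1 + (-1/5)·1 = 1 ✓
b·c: (-1)·(-2) + 3/13·15/11 + (-1/5)·236/39 = 2369/2145 ≠ 1/2 ⇒ order 1.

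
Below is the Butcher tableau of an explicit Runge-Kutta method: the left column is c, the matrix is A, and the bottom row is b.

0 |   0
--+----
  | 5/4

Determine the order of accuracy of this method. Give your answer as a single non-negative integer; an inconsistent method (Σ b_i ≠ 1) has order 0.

0

b = (5/4)
c = (0)
Σ b_i: 5/4·1 = 5/4 ≠ 1 ⇒ order 0.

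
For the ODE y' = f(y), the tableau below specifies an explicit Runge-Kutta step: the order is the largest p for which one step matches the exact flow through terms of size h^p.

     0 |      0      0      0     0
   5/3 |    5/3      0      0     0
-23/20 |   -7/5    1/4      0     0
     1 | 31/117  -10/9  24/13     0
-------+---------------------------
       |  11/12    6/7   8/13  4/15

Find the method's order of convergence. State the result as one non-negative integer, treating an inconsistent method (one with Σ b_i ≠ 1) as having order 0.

0

b = (11/12, 6/7, 8/13, 4/15)
c = (0, 5/3, -23/20, 1)
Ac = (0, 0, 5/12, -6976/1755)
Σ b_i: 11/12·1 + 6/7·1 + 8/13·1 + 4/15·1 = 14501/5460 ≠ 1 ⇒ order 0.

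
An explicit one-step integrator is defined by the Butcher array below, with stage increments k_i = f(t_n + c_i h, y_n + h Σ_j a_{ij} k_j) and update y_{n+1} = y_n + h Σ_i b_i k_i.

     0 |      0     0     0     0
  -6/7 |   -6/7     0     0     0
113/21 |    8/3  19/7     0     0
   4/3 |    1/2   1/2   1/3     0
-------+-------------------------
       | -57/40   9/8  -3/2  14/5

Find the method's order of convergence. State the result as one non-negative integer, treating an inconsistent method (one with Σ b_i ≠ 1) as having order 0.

1

b = (-57/40, 9/8, -3/2, 14/5)
c = (0, -6/7, 113/21, 4/3)
Ac = (0, 0, -114/49, 86/63)
Σ b_i: (-57/40)·1 + 9/8·1 + (-3/2)·1 + 14/5·1 = 1 ✓
b·c: 9/8·(-6/7) + (-3/2)·113/21 + 14/5·4/3 = -2227/420 ≠ 1/2 ⇒ order 1.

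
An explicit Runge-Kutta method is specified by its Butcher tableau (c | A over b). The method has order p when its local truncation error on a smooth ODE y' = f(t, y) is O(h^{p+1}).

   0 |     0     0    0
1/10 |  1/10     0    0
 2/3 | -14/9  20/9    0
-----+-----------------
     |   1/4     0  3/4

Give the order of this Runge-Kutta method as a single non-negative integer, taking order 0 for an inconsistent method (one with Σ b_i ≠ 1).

3

b = (1/4, 0, 3/4)
c = (0, 1/10, 2/3)
Ac = (0, 0, 2/9)
Σ b_i: 1/4·1 + 3/4·1 = 1 ✓
b·c: 3/4·2/3 = 1/2 ✓
b·c²: 3/4·4/9 = 1/3 ✓
b·Ac: 3/4·2/9 = 1/6 ✓; 3 stages ⇒ order 3.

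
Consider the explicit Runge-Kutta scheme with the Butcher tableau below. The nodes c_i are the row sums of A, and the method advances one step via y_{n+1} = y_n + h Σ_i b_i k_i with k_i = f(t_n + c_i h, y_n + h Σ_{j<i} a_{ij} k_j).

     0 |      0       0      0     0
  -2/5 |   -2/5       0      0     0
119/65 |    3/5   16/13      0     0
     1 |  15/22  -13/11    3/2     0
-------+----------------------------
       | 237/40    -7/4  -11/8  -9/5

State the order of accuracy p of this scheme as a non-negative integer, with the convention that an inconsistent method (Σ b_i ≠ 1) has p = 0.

1

b = (237/40, -7/4, -11/8, -9/5)
c = (0, -2/5, 119/65, 1)
Ac = (0, 0, -32/65, 4603/1430)
Σ b_i: 237/40·1 + (-7/4)·1 + (-11/8)·1 + (-9/5)·1 = 1 ✓
b·c: (-7/4)·(-2/5) + (-11/8)·119/65 + (-9/5)·1 = -1881/520 ≠ 1/2 ⇒ order 1.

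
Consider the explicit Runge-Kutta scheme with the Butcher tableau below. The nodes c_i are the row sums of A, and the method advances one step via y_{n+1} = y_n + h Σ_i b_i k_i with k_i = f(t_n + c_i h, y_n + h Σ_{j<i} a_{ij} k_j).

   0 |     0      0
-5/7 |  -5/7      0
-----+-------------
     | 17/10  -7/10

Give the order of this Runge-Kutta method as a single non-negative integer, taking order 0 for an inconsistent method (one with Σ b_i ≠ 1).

2

b = (17/10, -7/10)
c = (0, -5/7)
Σ b_i: 17/10·1 + (-7/10)·1 = 1 ✓
b·c: (-7/10)·(-5/7) = 1/2 ✓; 2 stages ⇒ order 2.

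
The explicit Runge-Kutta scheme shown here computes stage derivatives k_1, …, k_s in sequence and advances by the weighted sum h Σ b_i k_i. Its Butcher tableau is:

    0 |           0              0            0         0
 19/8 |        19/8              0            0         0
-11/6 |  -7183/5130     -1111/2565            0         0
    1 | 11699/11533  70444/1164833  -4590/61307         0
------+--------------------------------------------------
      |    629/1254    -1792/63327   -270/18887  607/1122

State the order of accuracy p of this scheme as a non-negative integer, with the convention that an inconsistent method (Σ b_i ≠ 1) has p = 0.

4

b = (629/1254, -1792/63327, -270/18887, 607/1122)
c = (0, 19/8, -11/6, 1)
Ac = (0, 0, -1111/1080, 341/1214)
Σ b_i: 629/1254·1 + (-1792/63327)·1 + (-270/18887)·1 + 607/1122·1 = 1 ✓
b·c: (-1792/63327)·19/8 + (-270/18887)·(-11/6) + 607/1122·1 = 1/2 ✓
b·c²: (-1792/63327)·361/64 + (-270/18887)·121/36 + 607/1122·1 = 1/3 ✓
b·Ac: (-270/18887)·(-1111/1080) + 607/1122·341/1214 = 1/6 ✓
b·c³: (-1792/63327)·6859/512 + (-270/18887)·(-1331/216) + 607/1122·1 = 1/4 ✓
b·(c∘Ac): (-270/18887)·12221/6480 + 607/1122·341/1214 = 1/8 ✓
b·Ac²: (-270/18887)·(-21109/8640) + 607/1122·869/9712 = 1/12 ✓
b·A²c: 607/1122·187/2428 = 1/24 ✓; 4 stages ⇒ order 4.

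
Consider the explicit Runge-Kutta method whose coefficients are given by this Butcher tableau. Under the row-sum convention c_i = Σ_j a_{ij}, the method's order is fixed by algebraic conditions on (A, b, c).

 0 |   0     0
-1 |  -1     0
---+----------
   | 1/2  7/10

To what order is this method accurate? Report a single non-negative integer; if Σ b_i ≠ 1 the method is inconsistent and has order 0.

b = (1/2, 7/10)
c = (0, -1)
Σ b_i: 1/2·1 + 7/10·1 = 6/5 ≠ 1 ⇒ order 0.

0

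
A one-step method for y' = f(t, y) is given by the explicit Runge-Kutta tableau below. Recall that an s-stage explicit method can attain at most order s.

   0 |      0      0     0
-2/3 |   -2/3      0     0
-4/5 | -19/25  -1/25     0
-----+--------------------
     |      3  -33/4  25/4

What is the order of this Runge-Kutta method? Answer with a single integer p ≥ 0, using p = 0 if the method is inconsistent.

b = (3, -33/4, 25/4)
c = (0, -2/3, -4/5)
Ac = (0, 0, 2/75)
Σ b_i: 3·1 + (-33/4)·1 + 25/4·1 = 1 ✓
b·c: (-33/4)·(-2/3) + 25/4·(-4/5) = 1/2 ✓
b·c²: (-33/4)·4/9 + 25/4·16/25 = 1/3 ✓
b·Ac: 25/4·2/75 = 1/6 ✓; 3 stages ⇒ order 3.

3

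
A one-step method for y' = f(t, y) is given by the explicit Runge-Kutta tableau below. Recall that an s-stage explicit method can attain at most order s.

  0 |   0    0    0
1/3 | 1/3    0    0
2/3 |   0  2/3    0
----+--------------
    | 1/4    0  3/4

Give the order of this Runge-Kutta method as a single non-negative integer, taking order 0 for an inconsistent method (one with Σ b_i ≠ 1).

b = (1/4, 0, 3/4)
c = (0, 1/3, 2/3)
Ac = (0, 0, 2/9)
Σ b_i: 1/4·1 + 3/4·1 = 1 ✓
b·c: 3/4·2/3 = 1/2 ✓
b·c²: 3/4·4/9 = 1/3 ✓
b·Ac: 3/4·2/9 = 1/6 ✓; 3 stages ⇒ order 3.

3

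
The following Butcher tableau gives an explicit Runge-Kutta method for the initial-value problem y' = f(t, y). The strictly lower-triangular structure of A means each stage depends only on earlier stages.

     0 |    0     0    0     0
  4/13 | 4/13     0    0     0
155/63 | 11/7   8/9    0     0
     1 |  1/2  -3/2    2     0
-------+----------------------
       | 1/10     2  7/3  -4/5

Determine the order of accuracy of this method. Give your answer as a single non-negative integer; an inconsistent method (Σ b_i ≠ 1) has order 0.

b = (1/10, 2, 7/3, -4/5)
c = (0, 4/13, 155/63, 1)
Ac = (0, 0, 32/117, 3652/819)
Σ b_i: 1/10·1 + 2·1 + 7/3·1 + (-4/5)·1 = 109/30 ≠ 1 ⇒ order 0.

0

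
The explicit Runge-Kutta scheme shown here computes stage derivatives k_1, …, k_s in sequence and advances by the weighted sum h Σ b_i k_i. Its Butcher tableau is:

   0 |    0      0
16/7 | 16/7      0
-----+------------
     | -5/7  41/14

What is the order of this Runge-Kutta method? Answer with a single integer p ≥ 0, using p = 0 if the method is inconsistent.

0

b = (-5/7, 41/14)
c = (0, 16/7)
Σ b_i: (-5/7)·1 + 41/14·1 = 31/14 ≠ 1 ⇒ order 0.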